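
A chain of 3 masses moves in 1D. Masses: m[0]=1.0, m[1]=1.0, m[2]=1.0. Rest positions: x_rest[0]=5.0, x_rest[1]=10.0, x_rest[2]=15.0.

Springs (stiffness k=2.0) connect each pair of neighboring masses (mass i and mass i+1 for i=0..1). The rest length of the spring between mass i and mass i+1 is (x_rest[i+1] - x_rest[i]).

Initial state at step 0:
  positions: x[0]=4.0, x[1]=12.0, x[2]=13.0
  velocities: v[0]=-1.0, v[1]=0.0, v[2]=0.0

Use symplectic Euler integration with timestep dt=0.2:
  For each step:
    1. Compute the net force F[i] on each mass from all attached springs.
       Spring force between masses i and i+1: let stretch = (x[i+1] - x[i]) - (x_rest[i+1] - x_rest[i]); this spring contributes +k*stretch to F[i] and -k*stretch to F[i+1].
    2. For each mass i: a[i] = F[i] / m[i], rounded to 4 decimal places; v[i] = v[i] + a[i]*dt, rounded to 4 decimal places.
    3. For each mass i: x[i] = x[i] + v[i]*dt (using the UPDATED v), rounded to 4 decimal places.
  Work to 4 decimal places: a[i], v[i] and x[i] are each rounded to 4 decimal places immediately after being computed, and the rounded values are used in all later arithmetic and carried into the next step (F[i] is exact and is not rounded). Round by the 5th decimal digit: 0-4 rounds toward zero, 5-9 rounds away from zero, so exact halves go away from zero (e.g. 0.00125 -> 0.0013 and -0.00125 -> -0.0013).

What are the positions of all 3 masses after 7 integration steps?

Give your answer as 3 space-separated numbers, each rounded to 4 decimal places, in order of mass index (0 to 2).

Step 0: x=[4.0000 12.0000 13.0000] v=[-1.0000 0.0000 0.0000]
Step 1: x=[4.0400 11.4400 13.3200] v=[0.2000 -2.8000 1.6000]
Step 2: x=[4.2720 10.4384 13.8896] v=[1.1600 -5.0080 2.8480]
Step 3: x=[4.5973 9.2196 14.5831] v=[1.6266 -6.0941 3.4675]
Step 4: x=[4.8924 8.0601 15.2475] v=[1.4755 -5.7976 3.3221]
Step 5: x=[5.0409 7.2222 15.7369] v=[0.7426 -4.1897 2.4471]
Step 6: x=[4.9639 6.8909 15.9451] v=[-0.3849 -1.6563 1.0412]
Step 7: x=[4.6411 7.1298 15.8290] v=[-1.6141 1.1946 -0.5805]

Answer: 4.6411 7.1298 15.8290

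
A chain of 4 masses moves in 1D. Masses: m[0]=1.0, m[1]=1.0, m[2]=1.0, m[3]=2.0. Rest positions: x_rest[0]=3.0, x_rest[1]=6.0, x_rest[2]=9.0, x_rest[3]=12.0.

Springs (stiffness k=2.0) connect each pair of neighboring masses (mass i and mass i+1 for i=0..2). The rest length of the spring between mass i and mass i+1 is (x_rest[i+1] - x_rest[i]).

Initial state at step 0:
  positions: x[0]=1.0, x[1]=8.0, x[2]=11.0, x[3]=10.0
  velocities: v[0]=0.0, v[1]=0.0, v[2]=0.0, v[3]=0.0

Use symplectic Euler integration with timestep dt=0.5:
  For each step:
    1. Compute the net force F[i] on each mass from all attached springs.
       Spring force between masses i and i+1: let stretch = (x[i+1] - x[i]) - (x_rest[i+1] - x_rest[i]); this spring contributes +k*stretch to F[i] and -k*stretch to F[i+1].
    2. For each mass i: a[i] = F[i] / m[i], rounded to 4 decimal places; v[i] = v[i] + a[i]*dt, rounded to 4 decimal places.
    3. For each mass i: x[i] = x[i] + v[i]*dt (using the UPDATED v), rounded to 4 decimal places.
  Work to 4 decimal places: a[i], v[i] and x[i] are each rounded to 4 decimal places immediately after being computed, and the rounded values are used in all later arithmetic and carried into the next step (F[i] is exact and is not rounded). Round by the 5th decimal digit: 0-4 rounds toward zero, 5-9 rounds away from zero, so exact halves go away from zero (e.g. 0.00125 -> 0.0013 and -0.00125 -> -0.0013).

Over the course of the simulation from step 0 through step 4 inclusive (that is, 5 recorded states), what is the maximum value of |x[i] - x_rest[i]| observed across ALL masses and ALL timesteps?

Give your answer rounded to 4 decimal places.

Step 0: x=[1.0000 8.0000 11.0000 10.0000] v=[0.0000 0.0000 0.0000 0.0000]
Step 1: x=[3.0000 6.0000 9.0000 11.0000] v=[4.0000 -4.0000 -4.0000 2.0000]
Step 2: x=[5.0000 4.0000 6.5000 12.2500] v=[4.0000 -4.0000 -5.0000 2.5000]
Step 3: x=[5.0000 3.7500 5.6250 12.8125] v=[0.0000 -0.5000 -1.7500 1.1250]
Step 4: x=[2.8750 5.0625 7.4063 12.3281] v=[-4.2500 2.6250 3.5625 -0.9688]
Max displacement = 3.3750

Answer: 3.3750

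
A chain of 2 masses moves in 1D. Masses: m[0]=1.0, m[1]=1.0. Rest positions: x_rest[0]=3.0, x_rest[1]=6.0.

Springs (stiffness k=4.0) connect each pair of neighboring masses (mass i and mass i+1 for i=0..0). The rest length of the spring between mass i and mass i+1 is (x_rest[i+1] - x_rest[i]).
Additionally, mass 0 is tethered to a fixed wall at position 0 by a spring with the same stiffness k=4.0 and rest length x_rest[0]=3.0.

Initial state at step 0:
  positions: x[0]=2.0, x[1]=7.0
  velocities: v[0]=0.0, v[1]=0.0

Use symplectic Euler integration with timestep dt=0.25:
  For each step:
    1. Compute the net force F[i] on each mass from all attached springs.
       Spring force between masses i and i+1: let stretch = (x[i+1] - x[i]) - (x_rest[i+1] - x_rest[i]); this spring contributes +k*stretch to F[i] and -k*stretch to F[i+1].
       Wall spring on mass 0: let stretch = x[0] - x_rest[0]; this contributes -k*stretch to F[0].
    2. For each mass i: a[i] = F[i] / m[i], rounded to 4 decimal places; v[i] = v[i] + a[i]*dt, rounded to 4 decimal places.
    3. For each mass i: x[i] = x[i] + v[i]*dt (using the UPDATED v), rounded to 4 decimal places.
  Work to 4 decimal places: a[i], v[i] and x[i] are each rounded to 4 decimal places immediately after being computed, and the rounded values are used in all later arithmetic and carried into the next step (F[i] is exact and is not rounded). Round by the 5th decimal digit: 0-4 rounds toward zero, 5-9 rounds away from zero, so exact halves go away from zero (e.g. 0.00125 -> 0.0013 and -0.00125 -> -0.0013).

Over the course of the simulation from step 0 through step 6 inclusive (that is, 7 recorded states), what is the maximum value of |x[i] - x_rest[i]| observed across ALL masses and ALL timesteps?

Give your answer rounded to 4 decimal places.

Step 0: x=[2.0000 7.0000] v=[0.0000 0.0000]
Step 1: x=[2.7500 6.5000] v=[3.0000 -2.0000]
Step 2: x=[3.7500 5.8125] v=[4.0000 -2.7500]
Step 3: x=[4.3281 5.3594] v=[2.3125 -1.8125]
Step 4: x=[4.0820 5.3985] v=[-0.9843 0.1562]
Step 5: x=[3.1446 5.8584] v=[-3.7498 1.8397]
Step 6: x=[2.0995 6.3899] v=[-4.1806 2.1259]
Max displacement = 1.3281

Answer: 1.3281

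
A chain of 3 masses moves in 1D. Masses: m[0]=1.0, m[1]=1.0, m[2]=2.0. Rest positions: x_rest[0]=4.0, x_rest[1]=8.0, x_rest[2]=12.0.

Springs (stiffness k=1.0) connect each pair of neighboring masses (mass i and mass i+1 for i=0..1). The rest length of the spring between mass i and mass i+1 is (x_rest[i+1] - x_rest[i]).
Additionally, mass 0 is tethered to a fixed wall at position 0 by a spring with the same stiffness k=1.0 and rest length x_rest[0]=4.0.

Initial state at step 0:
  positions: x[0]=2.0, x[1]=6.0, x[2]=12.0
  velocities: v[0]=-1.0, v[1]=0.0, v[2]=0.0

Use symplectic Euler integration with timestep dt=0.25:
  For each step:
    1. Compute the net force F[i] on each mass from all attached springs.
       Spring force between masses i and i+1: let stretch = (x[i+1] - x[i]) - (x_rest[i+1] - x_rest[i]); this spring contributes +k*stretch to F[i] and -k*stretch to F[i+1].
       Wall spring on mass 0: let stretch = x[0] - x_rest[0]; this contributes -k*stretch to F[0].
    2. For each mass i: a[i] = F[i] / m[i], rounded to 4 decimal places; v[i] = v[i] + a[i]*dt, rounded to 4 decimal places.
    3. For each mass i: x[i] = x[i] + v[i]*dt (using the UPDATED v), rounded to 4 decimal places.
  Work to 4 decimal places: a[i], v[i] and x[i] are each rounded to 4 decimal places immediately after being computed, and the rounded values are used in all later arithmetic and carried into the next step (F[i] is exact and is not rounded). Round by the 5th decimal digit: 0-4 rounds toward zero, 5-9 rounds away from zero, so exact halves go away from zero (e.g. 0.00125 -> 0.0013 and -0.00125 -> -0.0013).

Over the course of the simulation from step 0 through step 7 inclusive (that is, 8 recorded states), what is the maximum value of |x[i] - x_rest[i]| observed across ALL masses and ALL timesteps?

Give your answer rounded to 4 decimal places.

Step 0: x=[2.0000 6.0000 12.0000] v=[-1.0000 0.0000 0.0000]
Step 1: x=[1.8750 6.1250 11.9375] v=[-0.5000 0.5000 -0.2500]
Step 2: x=[1.8985 6.3477 11.8184] v=[0.0938 0.8906 -0.4766]
Step 3: x=[2.0814 6.6342 11.6533] v=[0.7315 1.1460 -0.6605]
Step 4: x=[2.4188 6.9499 11.4563] v=[1.3494 1.2626 -0.7879]
Step 5: x=[2.8882 7.2640 11.2435] v=[1.8775 1.2564 -0.8512]
Step 6: x=[3.4506 7.5533 11.0314] v=[2.2494 1.1573 -0.8486]
Step 7: x=[4.0537 7.8036 10.8356] v=[2.4124 1.0012 -0.7834]
Max displacement = 2.1250

Answer: 2.1250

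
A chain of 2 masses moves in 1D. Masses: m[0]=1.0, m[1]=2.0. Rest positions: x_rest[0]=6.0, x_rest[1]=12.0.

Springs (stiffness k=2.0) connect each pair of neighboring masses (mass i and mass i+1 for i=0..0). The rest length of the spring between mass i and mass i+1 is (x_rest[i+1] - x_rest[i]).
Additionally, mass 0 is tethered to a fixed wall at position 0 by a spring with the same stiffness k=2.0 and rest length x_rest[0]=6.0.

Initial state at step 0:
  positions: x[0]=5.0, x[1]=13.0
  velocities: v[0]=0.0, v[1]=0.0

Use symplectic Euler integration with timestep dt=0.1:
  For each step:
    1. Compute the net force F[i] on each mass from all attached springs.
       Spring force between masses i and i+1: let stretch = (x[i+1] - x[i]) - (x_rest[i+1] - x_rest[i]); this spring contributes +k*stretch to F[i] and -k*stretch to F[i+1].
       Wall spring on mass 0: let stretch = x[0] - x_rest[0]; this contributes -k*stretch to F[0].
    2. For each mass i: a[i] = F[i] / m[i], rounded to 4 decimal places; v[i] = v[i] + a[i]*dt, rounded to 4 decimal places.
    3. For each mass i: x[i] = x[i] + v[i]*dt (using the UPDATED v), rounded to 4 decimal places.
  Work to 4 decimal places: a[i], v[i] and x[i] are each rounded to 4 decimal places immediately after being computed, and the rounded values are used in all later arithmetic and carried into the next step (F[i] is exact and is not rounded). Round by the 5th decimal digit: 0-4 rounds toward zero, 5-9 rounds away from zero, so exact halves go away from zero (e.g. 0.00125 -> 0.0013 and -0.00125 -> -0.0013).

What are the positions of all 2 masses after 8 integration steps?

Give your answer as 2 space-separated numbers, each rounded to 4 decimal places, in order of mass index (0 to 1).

Answer: 6.6285 12.4321

Derivation:
Step 0: x=[5.0000 13.0000] v=[0.0000 0.0000]
Step 1: x=[5.0600 12.9800] v=[0.6000 -0.2000]
Step 2: x=[5.1772 12.9408] v=[1.1720 -0.3920]
Step 3: x=[5.3461 12.8840] v=[1.6893 -0.5684]
Step 4: x=[5.5589 12.8118] v=[2.1277 -0.7222]
Step 5: x=[5.8056 12.7271] v=[2.4665 -0.8475]
Step 6: x=[6.0746 12.6331] v=[2.6897 -0.9397]
Step 7: x=[6.3533 12.5335] v=[2.7865 -0.9956]
Step 8: x=[6.6285 12.4321] v=[2.7519 -1.0136]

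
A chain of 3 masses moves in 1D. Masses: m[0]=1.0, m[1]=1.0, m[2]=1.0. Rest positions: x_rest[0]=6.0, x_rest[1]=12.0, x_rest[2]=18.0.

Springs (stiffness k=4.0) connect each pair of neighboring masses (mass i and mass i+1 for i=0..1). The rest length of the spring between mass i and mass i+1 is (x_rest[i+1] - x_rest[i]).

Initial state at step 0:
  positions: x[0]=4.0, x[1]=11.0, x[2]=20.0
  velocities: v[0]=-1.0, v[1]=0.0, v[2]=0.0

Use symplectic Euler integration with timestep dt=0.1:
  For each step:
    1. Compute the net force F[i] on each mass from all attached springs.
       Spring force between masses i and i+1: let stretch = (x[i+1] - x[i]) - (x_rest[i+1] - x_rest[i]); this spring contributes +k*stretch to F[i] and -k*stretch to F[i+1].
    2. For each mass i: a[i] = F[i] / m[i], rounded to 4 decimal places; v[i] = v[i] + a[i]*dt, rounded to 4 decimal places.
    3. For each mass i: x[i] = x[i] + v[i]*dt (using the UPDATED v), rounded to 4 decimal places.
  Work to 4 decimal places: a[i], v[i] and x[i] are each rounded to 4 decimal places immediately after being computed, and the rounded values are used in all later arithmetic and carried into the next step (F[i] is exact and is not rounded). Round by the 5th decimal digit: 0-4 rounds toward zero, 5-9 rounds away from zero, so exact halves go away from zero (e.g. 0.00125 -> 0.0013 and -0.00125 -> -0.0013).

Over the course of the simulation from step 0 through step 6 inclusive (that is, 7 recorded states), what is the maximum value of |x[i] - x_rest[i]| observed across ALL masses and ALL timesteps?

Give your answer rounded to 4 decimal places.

Step 0: x=[4.0000 11.0000 20.0000] v=[-1.0000 0.0000 0.0000]
Step 1: x=[3.9400 11.0800 19.8800] v=[-0.6000 0.8000 -1.2000]
Step 2: x=[3.9256 11.2264 19.6480] v=[-0.1440 1.4640 -2.3200]
Step 3: x=[3.9632 11.4176 19.3191] v=[0.3763 1.9123 -3.2886]
Step 4: x=[4.0590 11.6267 18.9142] v=[0.9581 2.0911 -4.0492]
Step 5: x=[4.2175 11.8246 18.4578] v=[1.5852 1.9790 -4.5642]
Step 6: x=[4.4403 11.9835 17.9761] v=[2.2280 1.5894 -4.8175]
Max displacement = 2.0744

Answer: 2.0744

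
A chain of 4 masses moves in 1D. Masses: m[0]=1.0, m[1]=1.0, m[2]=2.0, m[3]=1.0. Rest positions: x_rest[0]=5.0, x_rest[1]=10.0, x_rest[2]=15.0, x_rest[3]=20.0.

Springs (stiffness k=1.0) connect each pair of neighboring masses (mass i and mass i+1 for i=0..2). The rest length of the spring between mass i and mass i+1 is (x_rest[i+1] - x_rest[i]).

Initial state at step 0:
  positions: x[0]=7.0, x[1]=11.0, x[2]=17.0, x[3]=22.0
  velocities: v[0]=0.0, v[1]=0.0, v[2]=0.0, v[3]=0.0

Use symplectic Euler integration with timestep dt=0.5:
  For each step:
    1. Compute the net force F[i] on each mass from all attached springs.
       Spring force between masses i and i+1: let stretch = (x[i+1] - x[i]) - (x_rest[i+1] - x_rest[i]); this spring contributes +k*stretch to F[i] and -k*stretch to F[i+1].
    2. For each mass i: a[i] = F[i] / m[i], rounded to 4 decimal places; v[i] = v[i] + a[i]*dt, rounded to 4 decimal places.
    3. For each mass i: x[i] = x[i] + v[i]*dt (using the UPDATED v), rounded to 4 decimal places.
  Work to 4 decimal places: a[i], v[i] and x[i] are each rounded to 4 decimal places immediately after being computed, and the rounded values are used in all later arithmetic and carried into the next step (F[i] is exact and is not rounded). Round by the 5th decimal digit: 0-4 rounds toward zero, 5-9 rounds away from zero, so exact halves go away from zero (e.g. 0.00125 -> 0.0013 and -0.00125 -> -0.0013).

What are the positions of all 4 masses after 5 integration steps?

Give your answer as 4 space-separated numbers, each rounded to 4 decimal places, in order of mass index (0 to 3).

Step 0: x=[7.0000 11.0000 17.0000 22.0000] v=[0.0000 0.0000 0.0000 0.0000]
Step 1: x=[6.7500 11.5000 16.8750 22.0000] v=[-0.5000 1.0000 -0.2500 0.0000]
Step 2: x=[6.4375 12.1563 16.7188 21.9688] v=[-0.6250 1.3125 -0.3125 -0.0625]
Step 3: x=[6.3047 12.5235 16.6485 21.8751] v=[-0.2656 0.7344 -0.1406 -0.1875]
Step 4: x=[6.4766 12.3673 16.7159 21.7247] v=[0.3438 -0.3125 0.1348 -0.3008]
Step 5: x=[6.8712 11.8255 16.8659 21.5721] v=[0.7892 -1.0836 0.2999 -0.3052]

Answer: 6.8712 11.8255 16.8659 21.5721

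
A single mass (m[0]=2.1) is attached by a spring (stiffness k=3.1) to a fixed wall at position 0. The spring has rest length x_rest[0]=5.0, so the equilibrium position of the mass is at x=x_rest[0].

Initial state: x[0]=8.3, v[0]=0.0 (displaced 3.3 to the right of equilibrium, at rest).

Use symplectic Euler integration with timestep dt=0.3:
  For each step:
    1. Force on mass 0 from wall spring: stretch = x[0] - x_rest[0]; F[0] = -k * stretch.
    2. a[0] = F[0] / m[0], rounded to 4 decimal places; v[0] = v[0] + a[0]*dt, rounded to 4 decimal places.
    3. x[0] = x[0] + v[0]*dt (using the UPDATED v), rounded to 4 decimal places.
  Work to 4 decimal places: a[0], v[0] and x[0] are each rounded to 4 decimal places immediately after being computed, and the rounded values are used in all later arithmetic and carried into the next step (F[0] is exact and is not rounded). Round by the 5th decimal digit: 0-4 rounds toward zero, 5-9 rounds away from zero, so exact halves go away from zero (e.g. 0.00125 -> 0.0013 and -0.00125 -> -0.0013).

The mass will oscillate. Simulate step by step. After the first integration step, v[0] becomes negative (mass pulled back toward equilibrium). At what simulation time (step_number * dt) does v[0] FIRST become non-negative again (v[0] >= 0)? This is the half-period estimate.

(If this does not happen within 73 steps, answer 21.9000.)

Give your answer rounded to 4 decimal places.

Step 0: x=[8.3000] v=[0.0000]
Step 1: x=[7.8616] v=[-1.4614]
Step 2: x=[7.0430] v=[-2.7287]
Step 3: x=[5.9530] v=[-3.6335]
Step 4: x=[4.7364] v=[-4.0555]
Step 5: x=[3.5548] v=[-3.9388]
Step 6: x=[2.5652] v=[-3.2988]
Step 7: x=[1.8991] v=[-2.2205]
Step 8: x=[1.6449] v=[-0.8473]
Step 9: x=[1.8365] v=[0.6385]
First v>=0 after going negative at step 9, time=2.7000

Answer: 2.7000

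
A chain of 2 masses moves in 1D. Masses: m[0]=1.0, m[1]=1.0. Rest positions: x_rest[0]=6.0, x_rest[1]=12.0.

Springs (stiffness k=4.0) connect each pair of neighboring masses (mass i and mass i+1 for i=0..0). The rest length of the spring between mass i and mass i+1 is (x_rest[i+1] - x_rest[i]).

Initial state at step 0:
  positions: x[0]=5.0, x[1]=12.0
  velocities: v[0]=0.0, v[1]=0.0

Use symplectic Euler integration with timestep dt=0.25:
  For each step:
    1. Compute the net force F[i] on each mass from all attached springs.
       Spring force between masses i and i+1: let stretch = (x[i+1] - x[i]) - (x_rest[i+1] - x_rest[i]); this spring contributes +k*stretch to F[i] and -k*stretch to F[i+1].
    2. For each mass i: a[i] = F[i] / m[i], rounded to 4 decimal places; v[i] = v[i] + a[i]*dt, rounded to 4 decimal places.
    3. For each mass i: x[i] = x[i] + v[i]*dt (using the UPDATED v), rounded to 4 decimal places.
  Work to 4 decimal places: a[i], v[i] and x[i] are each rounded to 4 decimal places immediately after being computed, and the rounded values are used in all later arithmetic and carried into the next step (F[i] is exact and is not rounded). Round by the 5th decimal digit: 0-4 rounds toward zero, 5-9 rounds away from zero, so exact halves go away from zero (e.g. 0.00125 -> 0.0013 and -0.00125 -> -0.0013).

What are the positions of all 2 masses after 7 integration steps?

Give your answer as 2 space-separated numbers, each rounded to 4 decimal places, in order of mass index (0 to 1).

Answer: 5.1525 11.8478

Derivation:
Step 0: x=[5.0000 12.0000] v=[0.0000 0.0000]
Step 1: x=[5.2500 11.7500] v=[1.0000 -1.0000]
Step 2: x=[5.6250 11.3750] v=[1.5000 -1.5000]
Step 3: x=[5.9375 11.0625] v=[1.2500 -1.2500]
Step 4: x=[6.0313 10.9688] v=[0.3750 -0.3750]
Step 5: x=[5.8594 11.1407] v=[-0.6875 0.6875]
Step 6: x=[5.5079 11.4923] v=[-1.4062 1.4062]
Step 7: x=[5.1525 11.8478] v=[-1.4218 1.4218]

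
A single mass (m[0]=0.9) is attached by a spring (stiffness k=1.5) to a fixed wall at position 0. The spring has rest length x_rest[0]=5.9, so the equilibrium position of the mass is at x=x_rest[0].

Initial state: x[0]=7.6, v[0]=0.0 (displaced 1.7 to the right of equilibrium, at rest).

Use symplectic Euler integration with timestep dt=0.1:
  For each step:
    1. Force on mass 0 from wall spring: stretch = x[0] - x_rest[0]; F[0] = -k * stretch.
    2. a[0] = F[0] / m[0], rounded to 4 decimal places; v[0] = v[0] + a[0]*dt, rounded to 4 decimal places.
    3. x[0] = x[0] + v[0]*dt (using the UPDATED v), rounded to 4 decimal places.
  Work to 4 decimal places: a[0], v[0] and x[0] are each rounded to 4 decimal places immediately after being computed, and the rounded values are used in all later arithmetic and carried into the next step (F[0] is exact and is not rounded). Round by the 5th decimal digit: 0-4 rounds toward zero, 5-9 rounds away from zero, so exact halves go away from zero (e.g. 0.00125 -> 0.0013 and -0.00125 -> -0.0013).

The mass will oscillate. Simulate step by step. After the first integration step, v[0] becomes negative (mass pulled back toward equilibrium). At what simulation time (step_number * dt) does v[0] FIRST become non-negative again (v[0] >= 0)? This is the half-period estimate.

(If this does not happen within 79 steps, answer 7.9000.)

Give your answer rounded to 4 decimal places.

Step 0: x=[7.6000] v=[0.0000]
Step 1: x=[7.5717] v=[-0.2833]
Step 2: x=[7.5155] v=[-0.5619]
Step 3: x=[7.4324] v=[-0.8312]
Step 4: x=[7.3237] v=[-1.0866]
Step 5: x=[7.1913] v=[-1.3239]
Step 6: x=[7.0374] v=[-1.5391]
Step 7: x=[6.8645] v=[-1.7287]
Step 8: x=[6.6756] v=[-1.8895]
Step 9: x=[6.4737] v=[-2.0188]
Step 10: x=[6.2623] v=[-2.1144]
Step 11: x=[6.0448] v=[-2.1748]
Step 12: x=[5.8249] v=[-2.1989]
Step 13: x=[5.6063] v=[-2.1864]
Step 14: x=[5.3926] v=[-2.1375]
Step 15: x=[5.1873] v=[-2.0529]
Step 16: x=[4.9939] v=[-1.9341]
Step 17: x=[4.8156] v=[-1.7831]
Step 18: x=[4.6554] v=[-1.6024]
Step 19: x=[4.5159] v=[-1.3950]
Step 20: x=[4.3995] v=[-1.1643]
Step 21: x=[4.3081] v=[-0.9142]
Step 22: x=[4.2432] v=[-0.6489]
Step 23: x=[4.2059] v=[-0.3728]
Step 24: x=[4.1969] v=[-0.0905]
Step 25: x=[4.2162] v=[0.1934]
First v>=0 after going negative at step 25, time=2.5000

Answer: 2.5000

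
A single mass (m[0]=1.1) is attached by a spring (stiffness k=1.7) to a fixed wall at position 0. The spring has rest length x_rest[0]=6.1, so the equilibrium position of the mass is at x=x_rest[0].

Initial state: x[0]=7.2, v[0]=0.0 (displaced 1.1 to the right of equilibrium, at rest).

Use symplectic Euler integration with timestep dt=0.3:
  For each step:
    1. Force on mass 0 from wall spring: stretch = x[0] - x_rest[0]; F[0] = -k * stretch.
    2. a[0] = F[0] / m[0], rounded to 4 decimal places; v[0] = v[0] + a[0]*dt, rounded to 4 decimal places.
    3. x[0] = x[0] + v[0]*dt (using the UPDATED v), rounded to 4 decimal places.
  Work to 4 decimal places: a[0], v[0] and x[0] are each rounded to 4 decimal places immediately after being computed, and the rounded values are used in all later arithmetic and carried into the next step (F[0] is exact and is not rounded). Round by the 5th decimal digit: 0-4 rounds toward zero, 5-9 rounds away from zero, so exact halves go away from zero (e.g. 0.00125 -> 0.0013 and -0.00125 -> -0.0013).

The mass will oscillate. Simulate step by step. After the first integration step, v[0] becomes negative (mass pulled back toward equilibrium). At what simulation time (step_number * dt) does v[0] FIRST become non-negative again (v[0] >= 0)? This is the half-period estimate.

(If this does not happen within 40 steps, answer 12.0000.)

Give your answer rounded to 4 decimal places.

Answer: 2.7000

Derivation:
Step 0: x=[7.2000] v=[0.0000]
Step 1: x=[7.0470] v=[-0.5100]
Step 2: x=[6.7623] v=[-0.9491]
Step 3: x=[6.3854] v=[-1.2562]
Step 4: x=[5.9689] v=[-1.3885]
Step 5: x=[5.5706] v=[-1.3277]
Step 6: x=[5.2459] v=[-1.0822]
Step 7: x=[5.0400] v=[-0.6862]
Step 8: x=[4.9816] v=[-0.1947]
Step 9: x=[5.0787] v=[0.3238]
First v>=0 after going negative at step 9, time=2.7000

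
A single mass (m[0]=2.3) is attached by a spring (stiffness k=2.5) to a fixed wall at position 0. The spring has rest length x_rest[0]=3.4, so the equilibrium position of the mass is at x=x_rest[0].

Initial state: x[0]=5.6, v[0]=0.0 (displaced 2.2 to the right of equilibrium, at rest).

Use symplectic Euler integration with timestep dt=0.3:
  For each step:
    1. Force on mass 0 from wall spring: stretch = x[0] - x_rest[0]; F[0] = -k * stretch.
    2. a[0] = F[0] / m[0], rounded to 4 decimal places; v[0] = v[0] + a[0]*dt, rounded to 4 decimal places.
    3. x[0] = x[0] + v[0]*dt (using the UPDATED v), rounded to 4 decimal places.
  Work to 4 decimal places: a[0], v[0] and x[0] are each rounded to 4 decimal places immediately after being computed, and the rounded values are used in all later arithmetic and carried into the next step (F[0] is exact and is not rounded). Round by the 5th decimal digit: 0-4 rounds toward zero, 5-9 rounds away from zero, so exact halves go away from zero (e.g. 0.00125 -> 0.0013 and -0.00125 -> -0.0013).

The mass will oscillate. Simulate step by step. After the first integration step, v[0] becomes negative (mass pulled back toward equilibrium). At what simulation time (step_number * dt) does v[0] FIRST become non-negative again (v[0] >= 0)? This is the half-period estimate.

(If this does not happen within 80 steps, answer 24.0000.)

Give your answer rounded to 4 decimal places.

Answer: 3.3000

Derivation:
Step 0: x=[5.6000] v=[0.0000]
Step 1: x=[5.3848] v=[-0.7174]
Step 2: x=[4.9754] v=[-1.3646]
Step 3: x=[4.4119] v=[-1.8783]
Step 4: x=[3.7494] v=[-2.2083]
Step 5: x=[3.0527] v=[-2.3222]
Step 6: x=[2.3900] v=[-2.2090]
Step 7: x=[1.8261] v=[-1.8797]
Step 8: x=[1.4162] v=[-1.3665]
Step 9: x=[1.2003] v=[-0.7196]
Step 10: x=[1.1996] v=[-0.0023]
Step 11: x=[1.4142] v=[0.7152]
First v>=0 after going negative at step 11, time=3.3000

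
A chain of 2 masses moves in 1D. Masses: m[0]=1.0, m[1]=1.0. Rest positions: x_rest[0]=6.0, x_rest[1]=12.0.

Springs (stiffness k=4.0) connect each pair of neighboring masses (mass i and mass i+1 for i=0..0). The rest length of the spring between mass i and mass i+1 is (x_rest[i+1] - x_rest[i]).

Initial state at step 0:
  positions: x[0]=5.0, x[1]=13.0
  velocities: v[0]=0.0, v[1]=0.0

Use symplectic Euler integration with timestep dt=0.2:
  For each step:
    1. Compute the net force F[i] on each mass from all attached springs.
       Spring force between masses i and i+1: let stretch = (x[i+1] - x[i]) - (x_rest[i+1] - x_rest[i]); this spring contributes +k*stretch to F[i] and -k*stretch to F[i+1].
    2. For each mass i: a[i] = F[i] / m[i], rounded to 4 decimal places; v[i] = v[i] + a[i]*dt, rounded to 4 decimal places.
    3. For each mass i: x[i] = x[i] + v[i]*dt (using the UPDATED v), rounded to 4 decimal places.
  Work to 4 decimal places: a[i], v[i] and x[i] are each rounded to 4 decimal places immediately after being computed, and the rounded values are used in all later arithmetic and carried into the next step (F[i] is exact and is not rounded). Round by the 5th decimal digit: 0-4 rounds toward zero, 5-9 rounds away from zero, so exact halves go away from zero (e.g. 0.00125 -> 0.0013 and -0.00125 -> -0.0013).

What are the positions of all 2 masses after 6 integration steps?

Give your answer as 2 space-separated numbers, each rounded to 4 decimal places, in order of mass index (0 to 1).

Step 0: x=[5.0000 13.0000] v=[0.0000 0.0000]
Step 1: x=[5.3200 12.6800] v=[1.6000 -1.6000]
Step 2: x=[5.8576 12.1424] v=[2.6880 -2.6880]
Step 3: x=[6.4408 11.5592] v=[2.9158 -2.9158]
Step 4: x=[6.8829 11.1171] v=[2.2105 -2.2105]
Step 5: x=[7.0425 10.9575] v=[0.7979 -0.7979]
Step 6: x=[6.8685 11.1315] v=[-0.8701 0.8701]

Answer: 6.8685 11.1315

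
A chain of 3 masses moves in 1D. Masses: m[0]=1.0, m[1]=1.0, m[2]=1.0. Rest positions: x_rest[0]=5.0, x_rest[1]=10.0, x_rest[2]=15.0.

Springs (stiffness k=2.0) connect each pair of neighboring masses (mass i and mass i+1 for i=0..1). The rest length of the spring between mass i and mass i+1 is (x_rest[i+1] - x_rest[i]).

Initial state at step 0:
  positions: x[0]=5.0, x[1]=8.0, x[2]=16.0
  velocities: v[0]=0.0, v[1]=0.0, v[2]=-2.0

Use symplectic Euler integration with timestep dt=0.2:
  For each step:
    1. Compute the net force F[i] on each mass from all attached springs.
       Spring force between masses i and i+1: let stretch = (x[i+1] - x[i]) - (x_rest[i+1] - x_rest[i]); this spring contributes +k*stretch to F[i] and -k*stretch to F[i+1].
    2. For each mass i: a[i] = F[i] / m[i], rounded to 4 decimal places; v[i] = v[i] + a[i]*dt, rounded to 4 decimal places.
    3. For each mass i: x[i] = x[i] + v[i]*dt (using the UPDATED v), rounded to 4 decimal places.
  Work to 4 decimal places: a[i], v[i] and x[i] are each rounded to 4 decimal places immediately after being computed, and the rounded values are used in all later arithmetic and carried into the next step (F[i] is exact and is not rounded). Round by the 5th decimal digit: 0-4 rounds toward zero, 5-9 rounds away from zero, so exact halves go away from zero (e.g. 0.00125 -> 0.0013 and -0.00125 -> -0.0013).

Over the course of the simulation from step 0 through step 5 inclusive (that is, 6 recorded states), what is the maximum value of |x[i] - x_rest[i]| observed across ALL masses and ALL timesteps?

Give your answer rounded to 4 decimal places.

Answer: 2.5729

Derivation:
Step 0: x=[5.0000 8.0000 16.0000] v=[0.0000 0.0000 -2.0000]
Step 1: x=[4.8400 8.4000 15.3600] v=[-0.8000 2.0000 -3.2000]
Step 2: x=[4.5648 9.0720 14.5632] v=[-1.3760 3.3600 -3.9840]
Step 3: x=[4.2502 9.8227 13.7271] v=[-1.5731 3.7536 -4.1805]
Step 4: x=[3.9814 10.4400 12.9786] v=[-1.3441 3.0864 -3.7423]
Step 5: x=[3.8293 10.7437 12.4271] v=[-0.7607 1.5184 -2.7577]
Max displacement = 2.5729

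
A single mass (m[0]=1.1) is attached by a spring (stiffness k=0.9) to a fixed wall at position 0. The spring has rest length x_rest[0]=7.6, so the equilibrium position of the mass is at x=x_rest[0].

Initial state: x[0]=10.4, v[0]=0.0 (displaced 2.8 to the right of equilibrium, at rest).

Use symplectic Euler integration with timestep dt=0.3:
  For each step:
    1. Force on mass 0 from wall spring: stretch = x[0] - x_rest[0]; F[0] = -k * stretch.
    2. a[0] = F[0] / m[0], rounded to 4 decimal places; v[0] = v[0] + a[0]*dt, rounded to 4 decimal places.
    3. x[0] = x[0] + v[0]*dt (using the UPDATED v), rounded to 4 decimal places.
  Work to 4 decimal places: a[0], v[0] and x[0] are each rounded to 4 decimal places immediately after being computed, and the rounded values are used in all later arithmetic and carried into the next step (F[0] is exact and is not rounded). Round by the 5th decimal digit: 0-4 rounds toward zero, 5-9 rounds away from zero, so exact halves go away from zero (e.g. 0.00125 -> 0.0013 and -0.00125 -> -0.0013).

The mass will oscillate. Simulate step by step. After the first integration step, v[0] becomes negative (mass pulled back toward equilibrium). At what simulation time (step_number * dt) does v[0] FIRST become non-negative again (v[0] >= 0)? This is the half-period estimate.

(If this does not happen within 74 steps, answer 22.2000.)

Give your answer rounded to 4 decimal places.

Answer: 3.6000

Derivation:
Step 0: x=[10.4000] v=[0.0000]
Step 1: x=[10.1938] v=[-0.6873]
Step 2: x=[9.7966] v=[-1.3240]
Step 3: x=[9.2376] v=[-1.8632]
Step 4: x=[8.5580] v=[-2.2652]
Step 5: x=[7.8079] v=[-2.5003]
Step 6: x=[7.0425] v=[-2.5513]
Step 7: x=[6.3182] v=[-2.4145]
Step 8: x=[5.6882] v=[-2.0999]
Step 9: x=[5.1990] v=[-1.6306]
Step 10: x=[4.8866] v=[-1.0413]
Step 11: x=[4.7740] v=[-0.3753]
Step 12: x=[4.8695] v=[0.3184]
First v>=0 after going negative at step 12, time=3.6000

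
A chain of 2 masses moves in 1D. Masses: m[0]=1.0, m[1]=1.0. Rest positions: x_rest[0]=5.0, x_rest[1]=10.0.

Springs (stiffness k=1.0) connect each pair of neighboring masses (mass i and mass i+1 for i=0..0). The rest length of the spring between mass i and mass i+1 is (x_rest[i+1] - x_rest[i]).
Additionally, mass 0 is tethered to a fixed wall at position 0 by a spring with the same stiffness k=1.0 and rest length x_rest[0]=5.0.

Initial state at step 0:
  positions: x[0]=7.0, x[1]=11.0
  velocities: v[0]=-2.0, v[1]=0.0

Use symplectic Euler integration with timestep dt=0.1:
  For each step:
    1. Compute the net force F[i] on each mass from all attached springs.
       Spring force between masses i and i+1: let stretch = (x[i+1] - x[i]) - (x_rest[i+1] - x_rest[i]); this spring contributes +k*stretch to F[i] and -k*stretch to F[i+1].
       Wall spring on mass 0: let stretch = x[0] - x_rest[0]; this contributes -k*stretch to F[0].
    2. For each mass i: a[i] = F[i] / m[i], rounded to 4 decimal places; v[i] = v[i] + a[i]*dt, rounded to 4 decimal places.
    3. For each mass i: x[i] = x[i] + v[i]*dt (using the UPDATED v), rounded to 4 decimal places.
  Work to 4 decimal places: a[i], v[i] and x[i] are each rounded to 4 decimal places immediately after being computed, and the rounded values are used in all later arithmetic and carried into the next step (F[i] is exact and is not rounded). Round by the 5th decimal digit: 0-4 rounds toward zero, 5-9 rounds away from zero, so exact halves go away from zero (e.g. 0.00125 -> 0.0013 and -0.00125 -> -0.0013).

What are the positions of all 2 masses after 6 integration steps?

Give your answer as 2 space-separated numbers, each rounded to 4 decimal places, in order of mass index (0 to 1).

Answer: 5.3520 11.1163

Derivation:
Step 0: x=[7.0000 11.0000] v=[-2.0000 0.0000]
Step 1: x=[6.7700 11.0100] v=[-2.3000 0.1000]
Step 2: x=[6.5147 11.0276] v=[-2.5530 0.1760]
Step 3: x=[6.2394 11.0501] v=[-2.7532 0.2247]
Step 4: x=[5.9498 11.0745] v=[-2.8961 0.2436]
Step 5: x=[5.6519 11.0976] v=[-2.9786 0.2311]
Step 6: x=[5.3520 11.1163] v=[-2.9992 0.1865]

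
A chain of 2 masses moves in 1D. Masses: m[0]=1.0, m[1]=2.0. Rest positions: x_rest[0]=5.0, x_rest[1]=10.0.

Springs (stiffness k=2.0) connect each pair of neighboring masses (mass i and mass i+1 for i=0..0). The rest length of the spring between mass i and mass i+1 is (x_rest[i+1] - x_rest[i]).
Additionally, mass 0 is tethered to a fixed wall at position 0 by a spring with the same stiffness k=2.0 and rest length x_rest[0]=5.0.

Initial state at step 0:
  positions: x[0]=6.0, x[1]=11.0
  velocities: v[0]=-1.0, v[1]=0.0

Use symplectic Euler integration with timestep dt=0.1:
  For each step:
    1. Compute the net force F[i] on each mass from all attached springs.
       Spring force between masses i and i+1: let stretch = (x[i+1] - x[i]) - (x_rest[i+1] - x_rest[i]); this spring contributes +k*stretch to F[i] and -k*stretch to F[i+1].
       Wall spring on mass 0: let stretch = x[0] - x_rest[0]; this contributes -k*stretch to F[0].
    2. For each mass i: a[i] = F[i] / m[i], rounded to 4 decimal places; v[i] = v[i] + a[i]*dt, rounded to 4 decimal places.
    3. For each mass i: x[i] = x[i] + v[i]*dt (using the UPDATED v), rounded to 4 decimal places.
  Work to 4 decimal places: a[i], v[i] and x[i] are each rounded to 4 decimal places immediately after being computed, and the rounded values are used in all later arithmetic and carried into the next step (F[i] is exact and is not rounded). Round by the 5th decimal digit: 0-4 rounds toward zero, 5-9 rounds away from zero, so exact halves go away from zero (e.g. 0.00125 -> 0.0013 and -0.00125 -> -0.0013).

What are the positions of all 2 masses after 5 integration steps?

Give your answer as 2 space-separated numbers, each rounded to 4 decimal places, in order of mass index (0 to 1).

Step 0: x=[6.0000 11.0000] v=[-1.0000 0.0000]
Step 1: x=[5.8800 11.0000] v=[-1.2000 0.0000]
Step 2: x=[5.7448 10.9988] v=[-1.3520 -0.0120]
Step 3: x=[5.5998 10.9951] v=[-1.4502 -0.0374]
Step 4: x=[5.4507 10.9874] v=[-1.4911 -0.0769]
Step 5: x=[5.3033 10.9743] v=[-1.4739 -0.1306]

Answer: 5.3033 10.9743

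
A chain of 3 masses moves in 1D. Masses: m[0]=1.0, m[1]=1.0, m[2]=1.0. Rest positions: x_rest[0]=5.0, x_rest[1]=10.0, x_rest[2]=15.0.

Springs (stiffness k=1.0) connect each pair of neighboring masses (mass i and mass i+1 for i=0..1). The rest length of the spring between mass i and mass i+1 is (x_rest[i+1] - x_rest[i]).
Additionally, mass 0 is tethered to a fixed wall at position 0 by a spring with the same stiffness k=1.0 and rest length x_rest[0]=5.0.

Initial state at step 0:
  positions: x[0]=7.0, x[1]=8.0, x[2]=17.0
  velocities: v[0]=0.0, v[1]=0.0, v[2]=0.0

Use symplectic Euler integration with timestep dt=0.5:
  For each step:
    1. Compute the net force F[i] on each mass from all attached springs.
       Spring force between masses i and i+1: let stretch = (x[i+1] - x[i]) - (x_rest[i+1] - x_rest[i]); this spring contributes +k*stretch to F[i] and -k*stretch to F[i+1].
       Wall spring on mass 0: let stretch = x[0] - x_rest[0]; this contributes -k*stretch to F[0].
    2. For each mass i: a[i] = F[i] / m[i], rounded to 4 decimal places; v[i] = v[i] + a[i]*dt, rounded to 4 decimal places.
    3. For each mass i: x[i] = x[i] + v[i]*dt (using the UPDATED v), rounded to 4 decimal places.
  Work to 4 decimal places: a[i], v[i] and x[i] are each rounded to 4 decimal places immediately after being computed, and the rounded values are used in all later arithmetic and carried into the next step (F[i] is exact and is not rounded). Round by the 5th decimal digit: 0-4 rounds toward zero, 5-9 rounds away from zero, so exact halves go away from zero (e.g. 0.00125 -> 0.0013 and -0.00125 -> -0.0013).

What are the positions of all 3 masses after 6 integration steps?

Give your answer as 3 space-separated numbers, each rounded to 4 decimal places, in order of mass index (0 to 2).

Answer: 7.3404 7.4635 16.1495

Derivation:
Step 0: x=[7.0000 8.0000 17.0000] v=[0.0000 0.0000 0.0000]
Step 1: x=[5.5000 10.0000 16.0000] v=[-3.0000 4.0000 -2.0000]
Step 2: x=[3.7500 12.3750 14.7500] v=[-3.5000 4.7500 -2.5000]
Step 3: x=[3.2188 13.1875 14.1563] v=[-1.0625 1.6250 -1.1875]
Step 4: x=[4.3751 11.7500 14.5704] v=[2.3125 -2.8750 0.8281]
Step 5: x=[6.2813 9.1739 15.5294] v=[3.8124 -5.1523 1.9179]
Step 6: x=[7.3404 7.4635 16.1495] v=[2.1181 -3.4209 1.2402]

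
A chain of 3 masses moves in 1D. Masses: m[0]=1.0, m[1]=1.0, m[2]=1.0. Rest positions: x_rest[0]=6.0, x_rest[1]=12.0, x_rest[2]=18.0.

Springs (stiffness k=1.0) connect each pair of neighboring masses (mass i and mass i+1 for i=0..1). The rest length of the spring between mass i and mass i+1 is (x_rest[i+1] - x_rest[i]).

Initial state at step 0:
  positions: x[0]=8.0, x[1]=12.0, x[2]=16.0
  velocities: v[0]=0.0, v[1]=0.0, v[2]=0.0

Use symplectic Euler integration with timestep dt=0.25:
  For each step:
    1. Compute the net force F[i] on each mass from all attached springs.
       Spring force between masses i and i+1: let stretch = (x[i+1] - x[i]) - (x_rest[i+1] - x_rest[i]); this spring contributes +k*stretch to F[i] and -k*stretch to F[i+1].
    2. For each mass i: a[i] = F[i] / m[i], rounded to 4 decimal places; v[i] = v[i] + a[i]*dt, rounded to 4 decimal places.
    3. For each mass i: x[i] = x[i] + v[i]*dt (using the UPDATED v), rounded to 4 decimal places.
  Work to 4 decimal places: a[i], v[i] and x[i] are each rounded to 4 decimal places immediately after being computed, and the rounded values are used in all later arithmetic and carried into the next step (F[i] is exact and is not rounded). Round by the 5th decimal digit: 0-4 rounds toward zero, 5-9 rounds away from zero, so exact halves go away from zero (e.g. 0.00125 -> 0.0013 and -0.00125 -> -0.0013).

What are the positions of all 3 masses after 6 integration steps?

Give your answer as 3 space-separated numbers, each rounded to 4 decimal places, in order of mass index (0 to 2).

Answer: 5.8821 12.0000 18.1179

Derivation:
Step 0: x=[8.0000 12.0000 16.0000] v=[0.0000 0.0000 0.0000]
Step 1: x=[7.8750 12.0000 16.1250] v=[-0.5000 0.0000 0.5000]
Step 2: x=[7.6328 12.0000 16.3672] v=[-0.9688 0.0000 0.9688]
Step 3: x=[7.2886 12.0000 16.7115] v=[-1.3770 0.0000 1.3770]
Step 4: x=[6.8638 12.0000 17.1363] v=[-1.6992 0.0000 1.6991]
Step 5: x=[6.3850 12.0000 17.6151] v=[-1.9152 0.0000 1.9150]
Step 6: x=[5.8821 12.0000 18.1179] v=[-2.0115 0.0000 2.0112]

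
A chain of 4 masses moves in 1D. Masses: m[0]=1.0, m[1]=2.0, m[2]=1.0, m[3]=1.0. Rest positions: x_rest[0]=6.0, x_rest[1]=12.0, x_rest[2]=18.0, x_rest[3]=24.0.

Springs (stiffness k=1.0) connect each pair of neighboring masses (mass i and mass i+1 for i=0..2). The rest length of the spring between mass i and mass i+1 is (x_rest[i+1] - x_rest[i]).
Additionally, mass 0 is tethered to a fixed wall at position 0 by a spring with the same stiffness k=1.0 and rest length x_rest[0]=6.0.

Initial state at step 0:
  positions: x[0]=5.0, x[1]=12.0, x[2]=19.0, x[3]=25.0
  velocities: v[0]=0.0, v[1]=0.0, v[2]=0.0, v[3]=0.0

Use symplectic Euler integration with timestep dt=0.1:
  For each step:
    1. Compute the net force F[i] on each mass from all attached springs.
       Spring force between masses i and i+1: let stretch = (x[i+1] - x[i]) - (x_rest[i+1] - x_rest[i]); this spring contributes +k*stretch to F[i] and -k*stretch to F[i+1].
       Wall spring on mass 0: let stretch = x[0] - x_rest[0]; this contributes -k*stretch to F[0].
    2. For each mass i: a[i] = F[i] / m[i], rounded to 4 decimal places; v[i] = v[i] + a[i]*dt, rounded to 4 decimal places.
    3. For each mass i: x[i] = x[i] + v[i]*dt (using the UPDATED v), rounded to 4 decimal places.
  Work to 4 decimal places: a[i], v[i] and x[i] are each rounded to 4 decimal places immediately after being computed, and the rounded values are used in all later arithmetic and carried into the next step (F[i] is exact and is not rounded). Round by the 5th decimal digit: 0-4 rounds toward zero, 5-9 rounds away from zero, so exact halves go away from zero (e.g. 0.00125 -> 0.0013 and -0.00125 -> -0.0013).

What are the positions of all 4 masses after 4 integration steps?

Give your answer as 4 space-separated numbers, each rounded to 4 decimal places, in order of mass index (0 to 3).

Step 0: x=[5.0000 12.0000 19.0000 25.0000] v=[0.0000 0.0000 0.0000 0.0000]
Step 1: x=[5.0200 12.0000 18.9900 25.0000] v=[0.2000 0.0000 -0.1000 0.0000]
Step 2: x=[5.0596 12.0001 18.9702 24.9999] v=[0.3960 0.0005 -0.1980 -0.0010]
Step 3: x=[5.1180 12.0003 18.9410 24.9995] v=[0.5841 0.0020 -0.2920 -0.0040]
Step 4: x=[5.1941 12.0008 18.9030 24.9985] v=[0.7605 0.0049 -0.3802 -0.0099]

Answer: 5.1941 12.0008 18.9030 24.9985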